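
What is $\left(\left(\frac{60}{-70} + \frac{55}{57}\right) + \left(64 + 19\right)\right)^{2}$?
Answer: $\frac{1099585600}{159201} \approx 6906.9$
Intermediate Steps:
$\left(\left(\frac{60}{-70} + \frac{55}{57}\right) + \left(64 + 19\right)\right)^{2} = \left(\left(60 \left(- \frac{1}{70}\right) + 55 \cdot \frac{1}{57}\right) + 83\right)^{2} = \left(\left(- \frac{6}{7} + \frac{55}{57}\right) + 83\right)^{2} = \left(\frac{43}{399} + 83\right)^{2} = \left(\frac{33160}{399}\right)^{2} = \frac{1099585600}{159201}$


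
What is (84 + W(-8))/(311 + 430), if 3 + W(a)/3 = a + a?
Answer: 9/247 ≈ 0.036437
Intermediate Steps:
W(a) = -9 + 6*a (W(a) = -9 + 3*(a + a) = -9 + 3*(2*a) = -9 + 6*a)
(84 + W(-8))/(311 + 430) = (84 + (-9 + 6*(-8)))/(311 + 430) = (84 + (-9 - 48))/741 = (84 - 57)*(1/741) = 27*(1/741) = 9/247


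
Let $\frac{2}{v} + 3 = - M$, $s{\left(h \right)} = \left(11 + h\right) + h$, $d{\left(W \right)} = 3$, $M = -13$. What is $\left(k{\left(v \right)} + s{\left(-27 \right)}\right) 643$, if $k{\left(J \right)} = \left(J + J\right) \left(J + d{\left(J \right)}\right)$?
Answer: $- \frac{670649}{25} \approx -26826.0$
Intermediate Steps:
$s{\left(h \right)} = 11 + 2 h$
$v = \frac{1}{5}$ ($v = \frac{2}{-3 - -13} = \frac{2}{-3 + 13} = \frac{2}{10} = 2 \cdot \frac{1}{10} = \frac{1}{5} \approx 0.2$)
$k{\left(J \right)} = 2 J \left(3 + J\right)$ ($k{\left(J \right)} = \left(J + J\right) \left(J + 3\right) = 2 J \left(3 + J\right)$)
$\left(k{\left(v \right)} + s{\left(-27 \right)}\right) 643 = \left(2 \cdot \frac{1}{5} \left(3 + \frac{1}{5}\right) + \left(11 + 2 \left(-27\right)\right)\right) 643 = \left(2 \cdot \frac{1}{5} \cdot \frac{16}{5} + \left(11 - 54\right)\right) 643 = \left(\frac{32}{25} - 43\right) 643 = \left(- \frac{1043}{25}\right) 643 = - \frac{670649}{25}$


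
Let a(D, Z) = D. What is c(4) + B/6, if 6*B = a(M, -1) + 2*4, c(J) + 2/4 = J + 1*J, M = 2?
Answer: 70/9 ≈ 7.7778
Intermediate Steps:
c(J) = -1/2 + 2*J (c(J) = -1/2 + (J + 1*J) = -1/2 + (J + J) = -1/2 + 2*J)
B = 5/3 (B = (2 + 2*4)/6 = (2 + 8)/6 = (1/6)*10 = 5/3 ≈ 1.6667)
c(4) + B/6 = (-1/2 + 2*4) + (5/3)/6 = (-1/2 + 8) + (5/3)*(1/6) = 15/2 + 5/18 = 70/9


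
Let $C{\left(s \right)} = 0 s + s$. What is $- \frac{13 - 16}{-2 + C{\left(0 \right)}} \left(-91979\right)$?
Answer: $\frac{275937}{2} \approx 1.3797 \cdot 10^{5}$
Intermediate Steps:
$C{\left(s \right)} = s$ ($C{\left(s \right)} = 0 + s = s$)
$- \frac{13 - 16}{-2 + C{\left(0 \right)}} \left(-91979\right) = - \frac{13 - 16}{-2 + 0} \left(-91979\right) = - - \frac{3}{-2} \left(-91979\right) = - \left(-3\right) \left(- \frac{1}{2}\right) \left(-91979\right) = - \frac{3 \left(-91979\right)}{2} = \left(-1\right) \left(- \frac{275937}{2}\right) = \frac{275937}{2}$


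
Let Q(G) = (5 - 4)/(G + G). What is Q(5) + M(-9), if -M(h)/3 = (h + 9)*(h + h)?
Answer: ⅒ ≈ 0.10000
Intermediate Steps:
M(h) = -6*h*(9 + h) (M(h) = -3*(h + 9)*(h + h) = -3*(9 + h)*2*h = -6*h*(9 + h))
Q(G) = 1/(2*G)
Q(5) + M(-9) = (½)/5 - 6*(-9)*(9 - 9) = (½)*(⅕) - 6*(-9)*0 = ⅒ + 0 = ⅒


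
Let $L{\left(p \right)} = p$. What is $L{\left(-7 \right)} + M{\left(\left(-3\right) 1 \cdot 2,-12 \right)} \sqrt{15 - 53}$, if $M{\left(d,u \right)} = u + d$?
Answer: $-7 - 18 i \sqrt{38} \approx -7.0 - 110.96 i$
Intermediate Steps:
$M{\left(d,u \right)} = d + u$
$L{\left(-7 \right)} + M{\left(\left(-3\right) 1 \cdot 2,-12 \right)} \sqrt{15 - 53} = -7 + \left(\left(-3\right) 1 \cdot 2 - 12\right) \sqrt{15 - 53} = -7 + \left(\left(-3\right) 2 - 12\right) \sqrt{-38} = -7 + \left(-6 - 12\right) i \sqrt{38} = -7 - 18 i \sqrt{38}$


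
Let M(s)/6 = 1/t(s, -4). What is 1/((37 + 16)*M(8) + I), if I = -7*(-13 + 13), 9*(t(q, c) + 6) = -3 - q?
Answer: -65/2862 ≈ -0.022711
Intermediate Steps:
t(q, c) = -19/3 - q/9 (t(q, c) = -6 + (-3 - q)/9 = -6 + (-⅓ - q/9) = -19/3 - q/9)
M(s) = 6/(-19/3 - s/9)
I = 0 (I = -7*0 = 0)
1/((37 + 16)*M(8) + I) = 1/((37 + 16)*(-54/(57 + 8)) + 0) = 1/(53*(-54/65) + 0) = 1/(-2862/65 + 0) = 1/(-2862/65) = -65/2862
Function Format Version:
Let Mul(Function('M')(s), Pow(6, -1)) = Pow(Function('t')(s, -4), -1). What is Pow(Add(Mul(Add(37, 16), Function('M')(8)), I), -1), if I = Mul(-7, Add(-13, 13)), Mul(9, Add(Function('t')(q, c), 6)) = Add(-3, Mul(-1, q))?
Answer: Rational(-65, 2862) ≈ -0.022711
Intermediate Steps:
Function('t')(q, c) = Add(Rational(-19, 3), Mul(Rational(-1, 9), q)) (Function('t')(q, c) = Add(-6, Mul(Rational(1, 9), Add(-3, Mul(-1, q)))) = Add(-6, Add(Rational(-1, 3), Mul(Rational(-1, 9), q))) = Add(Rational(-19, 3), Mul(Rational(-1, 9), q)))
Function('M')(s) = Mul(6, Pow(Add(Rational(-19, 3), Mul(Rational(-1, 9), s)), -1))
I = 0 (I = Mul(-7, 0) = 0)
Pow(Add(Mul(Add(37, 16), Function('M')(8)), I), -1) = Pow(Add(Mul(Add(37, 16), Mul(-54, Pow(Add(57, 8), -1))), 0), -1) = Pow(Add(Mul(53, Mul(-54, Pow(65, -1))), 0), -1) = Pow(Add(Mul(53, Mul(-54, Rational(1, 65))), 0), -1) = Pow(Add(Mul(53, Rational(-54, 65)), 0), -1) = Pow(Add(Rational(-2862, 65), 0), -1) = Pow(Rational(-2862, 65), -1) = Rational(-65, 2862)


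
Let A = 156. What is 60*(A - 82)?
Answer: 4440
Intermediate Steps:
60*(A - 82) = 60*(156 - 82) = 60*74 = 4440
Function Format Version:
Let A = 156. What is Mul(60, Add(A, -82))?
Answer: 4440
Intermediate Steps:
Mul(60, Add(A, -82)) = Mul(60, Add(156, -82)) = Mul(60, 74) = 4440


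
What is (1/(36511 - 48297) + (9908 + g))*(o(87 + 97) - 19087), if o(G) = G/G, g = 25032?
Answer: -3929834492577/5893 ≈ -6.6686e+8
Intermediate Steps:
o(G) = 1
(1/(36511 - 48297) + (9908 + g))*(o(87 + 97) - 19087) = (1/(36511 - 48297) + (9908 + 25032))*(1 - 19087) = (1/(-11786) + 34940)*(-19086) = (-1/11786 + 34940)*(-19086) = (411802839/11786)*(-19086) = -3929834492577/5893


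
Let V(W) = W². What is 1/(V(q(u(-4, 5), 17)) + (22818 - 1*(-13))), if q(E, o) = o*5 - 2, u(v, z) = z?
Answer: 1/29720 ≈ 3.3647e-5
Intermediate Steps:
q(E, o) = -2 + 5*o (q(E, o) = 5*o - 2 = -2 + 5*o)
1/(V(q(u(-4, 5), 17)) + (22818 - 1*(-13))) = 1/((-2 + 5*17)² + (22818 - 1*(-13))) = 1/((-2 + 85)² + (22818 + 13)) = 1/(83² + 22831) = 1/(6889 + 22831) = 1/29720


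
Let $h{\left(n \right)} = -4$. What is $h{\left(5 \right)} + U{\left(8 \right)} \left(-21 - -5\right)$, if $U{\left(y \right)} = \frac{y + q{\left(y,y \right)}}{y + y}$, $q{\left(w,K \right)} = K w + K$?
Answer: $-84$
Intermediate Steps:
$q{\left(w,K \right)} = K + K w$
$U{\left(y \right)} = \frac{y + y \left(1 + y\right)}{2 y}$ ($U{\left(y \right)} = \frac{y + y \left(1 + y\right)}{y + y} = \frac{y + y \left(1 + y\right)}{2 y}$)
$h{\left(5 \right)} + U{\left(8 \right)} \left(-21 - -5\right) = -4 + \left(1 + \frac{1}{2} \cdot 8\right) \left(-21 - -5\right) = -4 + \left(1 + 4\right) \left(-21 + 5\right) = -4 + 5 \left(-16\right) = -4 - 80 = -84$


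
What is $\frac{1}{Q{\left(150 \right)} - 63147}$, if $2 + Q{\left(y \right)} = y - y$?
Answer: $- \frac{1}{63149} \approx -1.5836 \cdot 10^{-5}$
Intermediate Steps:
$Q{\left(y \right)} = -2$ ($Q{\left(y \right)} = -2 + \left(y - y\right) = -2 + 0 = -2$)
$\frac{1}{Q{\left(150 \right)} - 63147} = \frac{1}{-2 - 63147} = \frac{1}{-63149} = - \frac{1}{63149}$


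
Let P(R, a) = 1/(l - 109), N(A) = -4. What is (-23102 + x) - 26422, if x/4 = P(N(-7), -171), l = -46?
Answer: -7676224/155 ≈ -49524.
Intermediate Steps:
P(R, a) = -1/155 (P(R, a) = 1/(-46 - 109) = 1/(-155) = -1/155)
x = -4/155 (x = 4*(-1/155) = -4/155 ≈ -0.025806)
(-23102 + x) - 26422 = (-23102 - 4/155) - 26422 = -3580814/155 - 26422 = -7676224/155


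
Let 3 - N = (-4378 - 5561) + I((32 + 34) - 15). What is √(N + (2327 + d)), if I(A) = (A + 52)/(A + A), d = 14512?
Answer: √278619018/102 ≈ 163.65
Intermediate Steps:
I(A) = (52 + A)/(2*A) (I(A) = (52 + A)/((2*A)) = (52 + A)*(1/(2*A)) = (52 + A)/(2*A))
N = 1013981/102 (N = 3 - ((-4378 - 5561) + (52 + ((32 + 34) - 15))/(2*((32 + 34) - 15))) = 3 - (-9939 + (52 + (66 - 15))/(2*(66 - 15))) = 3 - (-9939 + (½)*(52 + 51)/51) = 3 - (-9939 + (½)*(1/51)*103) = 3 - (-9939 + 103/102) = 3 - 1*(-1013675/102) = 3 + 1013675/102 = 1013981/102 ≈ 9941.0)
√(N + (2327 + d)) = √(1013981/102 + (2327 + 14512)) = √(1013981/102 + 16839) = √(2731559/102) = √278619018/102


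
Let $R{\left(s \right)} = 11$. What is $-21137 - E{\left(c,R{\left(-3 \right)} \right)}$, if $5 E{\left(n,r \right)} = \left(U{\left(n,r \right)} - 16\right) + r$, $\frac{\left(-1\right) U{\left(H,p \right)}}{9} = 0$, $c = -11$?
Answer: $-21136$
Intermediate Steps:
$U{\left(H,p \right)} = 0$ ($U{\left(H,p \right)} = \left(-9\right) 0 = 0$)
$E{\left(n,r \right)} = - \frac{16}{5} + \frac{r}{5}$ ($E{\left(n,r \right)} = \frac{\left(0 - 16\right) + r}{5} = \frac{-16 + r}{5} = - \frac{16}{5} + \frac{r}{5}$)
$-21137 - E{\left(c,R{\left(-3 \right)} \right)} = -21137 - \left(- \frac{16}{5} + \frac{1}{5} \cdot 11\right) = -21137 - \left(- \frac{16}{5} + \frac{11}{5}\right) = -21137 - -1 = -21137 + 1 = -21136$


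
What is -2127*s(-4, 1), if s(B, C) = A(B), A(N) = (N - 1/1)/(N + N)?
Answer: -10635/8 ≈ -1329.4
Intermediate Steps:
A(N) = (-1 + N)/(2*N) (A(N) = (N - 1*1)/((2*N)) = (N - 1)*(1/(2*N)) = (-1 + N)*(1/(2*N)) = (-1 + N)/(2*N))
s(B, C) = (-1 + B)/(2*B)
-2127*s(-4, 1) = -2127*(-1 - 4)/(2*(-4)) = -2127*(-1)*(-5)/(2*4) = -2127*5/8 = -10635/8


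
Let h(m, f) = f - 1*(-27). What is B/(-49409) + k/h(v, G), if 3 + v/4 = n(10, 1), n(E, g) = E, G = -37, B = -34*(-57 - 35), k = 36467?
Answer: -1801829283/494090 ≈ -3646.8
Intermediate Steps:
B = 3128 (B = -34*(-92) = 3128)
v = 28 (v = -12 + 4*10 = -12 + 40 = 28)
h(m, f) = 27 + f (h(m, f) = f + 27 = 27 + f)
B/(-49409) + k/h(v, G) = 3128/(-49409) + 36467/(27 - 37) = 3128*(-1/49409) + 36467/(-10) = -3128/49409 + 36467*(-⅒) = -3128/49409 - 36467/10 = -1801829283/494090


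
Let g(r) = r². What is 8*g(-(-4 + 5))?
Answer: 8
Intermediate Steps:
8*g(-(-4 + 5)) = 8*(-(-4 + 5))² = 8*(-1*1)² = 8*(-1)² = 8*1 = 8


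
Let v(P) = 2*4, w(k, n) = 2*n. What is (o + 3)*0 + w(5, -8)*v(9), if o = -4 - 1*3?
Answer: -128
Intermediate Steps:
v(P) = 8
o = -7 (o = -4 - 3 = -7)
(o + 3)*0 + w(5, -8)*v(9) = (-7 + 3)*0 + (2*(-8))*8 = -4*0 - 16*8 = 0 - 128 = -128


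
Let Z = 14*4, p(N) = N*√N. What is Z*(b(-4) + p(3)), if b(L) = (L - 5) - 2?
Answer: -616 + 168*√3 ≈ -325.02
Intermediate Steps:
p(N) = N^(3/2)
b(L) = -7 + L (b(L) = (-5 + L) - 2 = -7 + L)
Z = 56
Z*(b(-4) + p(3)) = 56*((-7 - 4) + 3^(3/2)) = 56*(-11 + 3*√3) = -616 + 168*√3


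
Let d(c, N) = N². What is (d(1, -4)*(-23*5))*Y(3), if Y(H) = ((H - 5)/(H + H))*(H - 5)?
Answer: -3680/3 ≈ -1226.7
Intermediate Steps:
Y(H) = (-5 + H)²/(2*H) (Y(H) = ((-5 + H)/((2*H)))*(-5 + H) = ((-5 + H)*(1/(2*H)))*(-5 + H) = ((-5 + H)/(2*H))*(-5 + H) = (-5 + H)²/(2*H))
(d(1, -4)*(-23*5))*Y(3) = ((-4)²*(-23*5))*((½)*(-5 + 3)²/3) = (16*(-115))*((½)*(⅓)*(-2)²) = -920*4/3 = -1840*⅔ = -3680/3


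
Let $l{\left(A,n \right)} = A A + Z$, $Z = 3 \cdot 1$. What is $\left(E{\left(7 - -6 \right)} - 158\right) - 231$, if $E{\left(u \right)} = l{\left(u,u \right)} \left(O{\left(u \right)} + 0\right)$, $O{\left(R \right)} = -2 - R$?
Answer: $-2969$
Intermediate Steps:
$Z = 3$
$l{\left(A,n \right)} = 3 + A^{2}$ ($l{\left(A,n \right)} = A A + 3 = A^{2} + 3 = 3 + A^{2}$)
$E{\left(u \right)} = \left(-2 - u\right) \left(3 + u^{2}\right)$ ($E{\left(u \right)} = \left(3 + u^{2}\right) \left(\left(-2 - u\right) + 0\right) = \left(3 + u^{2}\right) \left(-2 - u\right) = \left(-2 - u\right) \left(3 + u^{2}\right)$)
$\left(E{\left(7 - -6 \right)} - 158\right) - 231 = \left(- \left(2 + \left(7 - -6\right)\right) \left(3 + \left(7 - -6\right)^{2}\right) - 158\right) - 231 = \left(- \left(2 + \left(7 + 6\right)\right) \left(3 + \left(7 + 6\right)^{2}\right) - 158\right) - 231 = \left(- \left(2 + 13\right) \left(3 + 13^{2}\right) - 158\right) - 231 = \left(\left(-1\right) 15 \left(3 + 169\right) - 158\right) - 231 = \left(\left(-1\right) 15 \cdot 172 - 158\right) - 231 = \left(-2580 - 158\right) - 231 = -2738 - 231 = -2969$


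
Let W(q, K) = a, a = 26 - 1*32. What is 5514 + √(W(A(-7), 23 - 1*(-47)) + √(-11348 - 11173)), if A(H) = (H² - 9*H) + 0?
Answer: 5514 + √(-6 + I*√22521) ≈ 5522.5 + 8.8371*I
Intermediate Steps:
A(H) = H² - 9*H
a = -6 (a = 26 - 32 = -6)
W(q, K) = -6
5514 + √(W(A(-7), 23 - 1*(-47)) + √(-11348 - 11173)) = 5514 + √(-6 + √(-11348 - 11173)) = 5514 + √(-6 + √(-22521)) = 5514 + √(-6 + I*√22521)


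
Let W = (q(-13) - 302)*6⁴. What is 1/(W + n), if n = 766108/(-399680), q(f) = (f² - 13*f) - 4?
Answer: 99920/4143690713 ≈ 2.4114e-5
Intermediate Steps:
q(f) = -4 + f² - 13*f
n = -191527/99920 (n = 766108*(-1/399680) = -191527/99920 ≈ -1.9168)
W = 41472 (W = ((-4 + (-13)² - 13*(-13)) - 302)*6⁴ = ((-4 + 169 + 169) - 302)*1296 = (334 - 302)*1296 = 32*1296 = 41472)
1/(W + n) = 1/(41472 - 191527/99920) = 1/(4143690713/99920) = 99920/4143690713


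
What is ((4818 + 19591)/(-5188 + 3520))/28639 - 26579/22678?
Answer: -635114221805/541662351828 ≈ -1.1725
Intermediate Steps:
((4818 + 19591)/(-5188 + 3520))/28639 - 26579/22678 = (24409/(-1668))*(1/28639) - 26579*1/22678 = (24409*(-1/1668))*(1/28639) - 26579/22678 = -24409/1668*1/28639 - 26579/22678 = -24409/47769852 - 26579/22678 = -635114221805/541662351828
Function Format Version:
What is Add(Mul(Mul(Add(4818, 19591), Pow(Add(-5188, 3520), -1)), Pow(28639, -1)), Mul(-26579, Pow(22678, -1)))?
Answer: Rational(-635114221805, 541662351828) ≈ -1.1725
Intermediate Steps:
Add(Mul(Mul(Add(4818, 19591), Pow(Add(-5188, 3520), -1)), Pow(28639, -1)), Mul(-26579, Pow(22678, -1))) = Add(Mul(Mul(24409, Pow(-1668, -1)), Rational(1, 28639)), Mul(-26579, Rational(1, 22678))) = Add(Mul(Mul(24409, Rational(-1, 1668)), Rational(1, 28639)), Rational(-26579, 22678)) = Add(Mul(Rational(-24409, 1668), Rational(1, 28639)), Rational(-26579, 22678)) = Add(Rational(-24409, 47769852), Rational(-26579, 22678)) = Rational(-635114221805, 541662351828)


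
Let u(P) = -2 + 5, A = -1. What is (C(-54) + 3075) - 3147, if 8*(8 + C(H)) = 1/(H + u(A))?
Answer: -32641/408 ≈ -80.002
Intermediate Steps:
u(P) = 3
C(H) = -8 + 1/(8*(3 + H)) (C(H) = -8 + 1/(8*(H + 3)) = -8 + 1/(8*(3 + H)))
(C(-54) + 3075) - 3147 = ((-191 - 64*(-54))/(8*(3 - 54)) + 3075) - 3147 = ((1/8)*(-191 + 3456)/(-51) + 3075) - 3147 = ((1/8)*(-1/51)*3265 + 3075) - 3147 = (-3265/408 + 3075) - 3147 = 1251335/408 - 3147 = -32641/408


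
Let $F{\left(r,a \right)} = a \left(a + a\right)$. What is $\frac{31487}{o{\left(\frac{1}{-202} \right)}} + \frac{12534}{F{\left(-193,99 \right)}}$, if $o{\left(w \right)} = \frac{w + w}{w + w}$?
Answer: $\frac{102870118}{3267} \approx 31488.0$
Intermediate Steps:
$F{\left(r,a \right)} = 2 a^{2}$ ($F{\left(r,a \right)} = a 2 a = 2 a^{2}$)
$o{\left(w \right)} = 1$ ($o{\left(w \right)} = \frac{2 w}{2 w} = 2 w \frac{1}{2 w} = 1$)
$\frac{31487}{o{\left(\frac{1}{-202} \right)}} + \frac{12534}{F{\left(-193,99 \right)}} = \frac{31487}{1} + \frac{12534}{2 \cdot 99^{2}} = 31487 \cdot 1 + \frac{12534}{2 \cdot 9801} = 31487 + \frac{12534}{19602} = 31487 + 12534 \cdot \frac{1}{19602} = 31487 + \frac{2089}{3267} = \frac{102870118}{3267}$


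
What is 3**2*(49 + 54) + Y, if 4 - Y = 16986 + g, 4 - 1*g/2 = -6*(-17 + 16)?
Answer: -16051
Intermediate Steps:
g = -4 (g = 8 - (-12)*(-17 + 16) = 8 - (-12)*(-1) = 8 - 2*6 = 8 - 12 = -4)
Y = -16978 (Y = 4 - (16986 - 4) = 4 - 1*16982 = 4 - 16982 = -16978)
3**2*(49 + 54) + Y = 3**2*(49 + 54) - 16978 = 9*103 - 16978 = 927 - 16978 = -16051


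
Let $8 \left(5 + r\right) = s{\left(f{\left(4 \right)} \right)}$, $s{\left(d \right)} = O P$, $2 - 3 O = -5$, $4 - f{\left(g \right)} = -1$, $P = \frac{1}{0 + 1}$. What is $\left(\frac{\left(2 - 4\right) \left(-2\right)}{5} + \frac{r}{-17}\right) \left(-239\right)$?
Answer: $- \frac{525083}{2040} \approx -257.39$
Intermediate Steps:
$P = 1$ ($P = 1^{-1} = 1$)
$f{\left(g \right)} = 5$ ($f{\left(g \right)} = 4 - -1 = 4 + 1 = 5$)
$O = \frac{7}{3}$ ($O = \frac{2}{3} - - \frac{5}{3} = \frac{2}{3} + \frac{5}{3} = \frac{7}{3} \approx 2.3333$)
$s{\left(d \right)} = \frac{7}{3}$ ($s{\left(d \right)} = \frac{7}{3} \cdot 1 = \frac{7}{3}$)
$r = - \frac{113}{24}$ ($r = -5 + \frac{1}{8} \cdot \frac{7}{3} = -5 + \frac{7}{24} = - \frac{113}{24} \approx -4.7083$)
$\left(\frac{\left(2 - 4\right) \left(-2\right)}{5} + \frac{r}{-17}\right) \left(-239\right) = \left(\frac{\left(2 - 4\right) \left(-2\right)}{5} - \frac{113}{24 \left(-17\right)}\right) \left(-239\right) = \left(\left(-2\right) \left(-2\right) \frac{1}{5} - - \frac{113}{408}\right) \left(-239\right) = \left(4 \cdot \frac{1}{5} + \frac{113}{408}\right) \left(-239\right) = \left(\frac{4}{5} + \frac{113}{408}\right) \left(-239\right) = \frac{2197}{2040} \left(-239\right) = - \frac{525083}{2040}$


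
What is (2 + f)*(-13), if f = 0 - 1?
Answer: -13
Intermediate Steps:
f = -1
(2 + f)*(-13) = (2 - 1)*(-13) = 1*(-13) = -13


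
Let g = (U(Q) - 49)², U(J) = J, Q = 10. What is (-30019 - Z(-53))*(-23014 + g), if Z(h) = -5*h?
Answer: 650894012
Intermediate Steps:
g = 1521 (g = (10 - 49)² = (-39)² = 1521)
(-30019 - Z(-53))*(-23014 + g) = (-30019 - (-5)*(-53))*(-23014 + 1521) = (-30019 - 1*265)*(-21493) = (-30019 - 265)*(-21493) = -30284*(-21493) = 650894012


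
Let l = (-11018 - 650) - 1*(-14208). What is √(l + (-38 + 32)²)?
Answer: 4*√161 ≈ 50.754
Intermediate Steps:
l = 2540 (l = -11668 + 14208 = 2540)
√(l + (-38 + 32)²) = √(2540 + (-38 + 32)²) = √(2540 + (-6)²) = √(2540 + 36) = √2576 = 4*√161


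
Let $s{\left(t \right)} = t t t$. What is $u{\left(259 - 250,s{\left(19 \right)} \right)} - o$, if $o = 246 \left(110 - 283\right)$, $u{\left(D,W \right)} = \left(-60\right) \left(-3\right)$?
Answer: $42738$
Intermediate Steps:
$s{\left(t \right)} = t^{3}$ ($s{\left(t \right)} = t^{2} t = t^{3}$)
$u{\left(D,W \right)} = 180$
$o = -42558$ ($o = 246 \left(-173\right) = -42558$)
$u{\left(259 - 250,s{\left(19 \right)} \right)} - o = 180 - -42558 = 180 + 42558 = 42738$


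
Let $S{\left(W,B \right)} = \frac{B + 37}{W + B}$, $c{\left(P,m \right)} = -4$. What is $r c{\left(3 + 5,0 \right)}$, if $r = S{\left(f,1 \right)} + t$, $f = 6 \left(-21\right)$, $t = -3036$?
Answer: $\frac{1518152}{125} \approx 12145.0$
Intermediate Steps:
$f = -126$
$S{\left(W,B \right)} = \frac{37 + B}{B + W}$
$r = - \frac{379538}{125}$ ($r = \frac{37 + 1}{1 - 126} - 3036 = \frac{1}{-125} \cdot 38 - 3036 = \left(- \frac{1}{125}\right) 38 - 3036 = - \frac{38}{125} - 3036 = - \frac{379538}{125} \approx -3036.3$)
$r c{\left(3 + 5,0 \right)} = \left(- \frac{379538}{125}\right) \left(-4\right) = \frac{1518152}{125}$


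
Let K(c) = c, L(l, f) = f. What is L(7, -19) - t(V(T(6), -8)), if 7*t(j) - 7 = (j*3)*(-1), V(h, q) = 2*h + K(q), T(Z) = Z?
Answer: -128/7 ≈ -18.286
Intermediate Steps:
V(h, q) = q + 2*h (V(h, q) = 2*h + q = q + 2*h)
t(j) = 1 - 3*j/7 (t(j) = 1 + ((j*3)*(-1))/7 = 1 + ((3*j)*(-1))/7 = 1 + (-3*j)/7 = 1 - 3*j/7)
L(7, -19) - t(V(T(6), -8)) = -19 - (1 - 3*(-8 + 2*6)/7) = -19 - (1 - 3*(-8 + 12)/7) = -19 - (1 - 3/7*4) = -19 - (1 - 12/7) = -19 - 1*(-5/7) = -19 + 5/7 = -128/7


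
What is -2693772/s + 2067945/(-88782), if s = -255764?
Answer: -24145618273/1892269954 ≈ -12.760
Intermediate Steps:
-2693772/s + 2067945/(-88782) = -2693772/(-255764) + 2067945/(-88782) = -2693772*(-1/255764) + 2067945*(-1/88782) = 673443/63941 - 689315/29594 = -24145618273/1892269954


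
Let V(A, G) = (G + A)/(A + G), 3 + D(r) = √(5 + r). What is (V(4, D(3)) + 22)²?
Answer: 529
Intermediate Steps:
D(r) = -3 + √(5 + r)
V(A, G) = 1 (V(A, G) = (A + G)/(A + G) = 1)
(V(4, D(3)) + 22)² = (1 + 22)² = 23² = 529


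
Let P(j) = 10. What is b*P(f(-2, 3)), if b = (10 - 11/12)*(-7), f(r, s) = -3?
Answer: -3815/6 ≈ -635.83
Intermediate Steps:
b = -763/12 (b = (10 - 11*1/12)*(-7) = (10 - 11/12)*(-7) = (109/12)*(-7) = -763/12 ≈ -63.583)
b*P(f(-2, 3)) = -763/12*10 = -3815/6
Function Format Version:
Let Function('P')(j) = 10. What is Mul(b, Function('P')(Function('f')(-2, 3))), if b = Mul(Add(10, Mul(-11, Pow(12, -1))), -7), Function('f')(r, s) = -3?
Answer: Rational(-3815, 6) ≈ -635.83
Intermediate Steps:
b = Rational(-763, 12) (b = Mul(Add(10, Mul(-11, Rational(1, 12))), -7) = Mul(Add(10, Rational(-11, 12)), -7) = Mul(Rational(109, 12), -7) = Rational(-763, 12) ≈ -63.583)
Mul(b, Function('P')(Function('f')(-2, 3))) = Mul(Rational(-763, 12), 10) = Rational(-3815, 6)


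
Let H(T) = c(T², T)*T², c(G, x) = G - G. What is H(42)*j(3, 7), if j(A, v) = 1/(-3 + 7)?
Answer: 0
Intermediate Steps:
j(A, v) = ¼ (j(A, v) = 1/4 = ¼)
c(G, x) = 0
H(T) = 0 (H(T) = 0*T² = 0)
H(42)*j(3, 7) = 0*(¼) = 0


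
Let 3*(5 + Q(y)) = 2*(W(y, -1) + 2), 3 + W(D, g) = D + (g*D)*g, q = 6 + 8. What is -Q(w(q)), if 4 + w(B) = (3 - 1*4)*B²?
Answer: 817/3 ≈ 272.33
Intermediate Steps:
q = 14
W(D, g) = -3 + D + D*g² (W(D, g) = -3 + (D + (g*D)*g) = -3 + (D + (D*g)*g) = -3 + (D + D*g²) = -3 + D + D*g²)
w(B) = -4 - B² (w(B) = -4 + (3 - 1*4)*B² = -4 + (3 - 4)*B² = -4 - B²)
Q(y) = -17/3 + 4*y/3 (Q(y) = -5 + (2*((-3 + y + y*(-1)²) + 2))/3 = -5 + (2*((-3 + y + y*1) + 2))/3 = -5 + (2*((-3 + y + y) + 2))/3 = -5 + (2*((-3 + 2*y) + 2))/3 = -5 + (2*(-1 + 2*y))/3 = -5 + (-2 + 4*y)/3 = -5 + (-⅔ + 4*y/3) = -17/3 + 4*y/3)
-Q(w(q)) = -(-17/3 + 4*(-4 - 1*14²)/3) = -(-17/3 + 4*(-4 - 1*196)/3) = -(-17/3 + 4*(-4 - 196)/3) = -(-17/3 + (4/3)*(-200)) = -(-17/3 - 800/3) = -1*(-817/3) = 817/3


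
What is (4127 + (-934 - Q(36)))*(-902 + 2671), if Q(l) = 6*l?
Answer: 5266313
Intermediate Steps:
(4127 + (-934 - Q(36)))*(-902 + 2671) = (4127 + (-934 - 6*36))*(-902 + 2671) = (4127 + (-934 - 1*216))*1769 = (4127 + (-934 - 216))*1769 = (4127 - 1150)*1769 = 2977*1769 = 5266313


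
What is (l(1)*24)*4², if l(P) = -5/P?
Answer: -1920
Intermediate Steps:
(l(1)*24)*4² = (-5/1*24)*4² = (-5*1*24)*16 = -5*24*16 = -120*16 = -1920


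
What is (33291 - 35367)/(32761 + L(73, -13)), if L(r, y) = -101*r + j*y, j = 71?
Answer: -692/8155 ≈ -0.084856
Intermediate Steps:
L(r, y) = -101*r + 71*y
(33291 - 35367)/(32761 + L(73, -13)) = (33291 - 35367)/(32761 + (-101*73 + 71*(-13))) = -2076/(32761 + (-7373 - 923)) = -2076/(32761 - 8296) = -2076/24465 = -2076*1/24465 = -692/8155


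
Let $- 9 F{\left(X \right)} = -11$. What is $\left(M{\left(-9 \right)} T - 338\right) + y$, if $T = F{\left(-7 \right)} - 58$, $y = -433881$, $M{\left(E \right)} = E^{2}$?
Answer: $-438818$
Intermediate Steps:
$F{\left(X \right)} = \frac{11}{9}$ ($F{\left(X \right)} = \left(- \frac{1}{9}\right) \left(-11\right) = \frac{11}{9}$)
$T = - \frac{511}{9}$ ($T = \frac{11}{9} - 58 = - \frac{511}{9} \approx -56.778$)
$\left(M{\left(-9 \right)} T - 338\right) + y = \left(\left(-9\right)^{2} \left(- \frac{511}{9}\right) - 338\right) - 433881 = \left(81 \left(- \frac{511}{9}\right) - 338\right) - 433881 = \left(-4599 - 338\right) - 433881 = -4937 - 433881 = -438818$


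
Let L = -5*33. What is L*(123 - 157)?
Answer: 5610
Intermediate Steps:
L = -165
L*(123 - 157) = -165*(123 - 157) = -165*(-34) = 5610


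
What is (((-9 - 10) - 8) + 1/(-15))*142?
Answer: -57652/15 ≈ -3843.5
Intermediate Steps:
(((-9 - 10) - 8) + 1/(-15))*142 = ((-19 - 8) - 1/15)*142 = (-27 - 1/15)*142 = -406/15*142 = -57652/15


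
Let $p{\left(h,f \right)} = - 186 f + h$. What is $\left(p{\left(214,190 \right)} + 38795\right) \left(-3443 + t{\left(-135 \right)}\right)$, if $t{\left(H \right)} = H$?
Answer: $-13127682$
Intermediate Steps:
$p{\left(h,f \right)} = h - 186 f$
$\left(p{\left(214,190 \right)} + 38795\right) \left(-3443 + t{\left(-135 \right)}\right) = \left(\left(214 - 35340\right) + 38795\right) \left(-3443 - 135\right) = \left(\left(214 - 35340\right) + 38795\right) \left(-3578\right) = \left(-35126 + 38795\right) \left(-3578\right) = 3669 \left(-3578\right) = -13127682$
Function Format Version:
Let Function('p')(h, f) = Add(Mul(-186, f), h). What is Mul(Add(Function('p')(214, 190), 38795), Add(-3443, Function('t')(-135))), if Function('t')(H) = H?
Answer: -13127682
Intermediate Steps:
Function('p')(h, f) = Add(h, Mul(-186, f))
Mul(Add(Function('p')(214, 190), 38795), Add(-3443, Function('t')(-135))) = Mul(Add(Add(214, Mul(-186, 190)), 38795), Add(-3443, -135)) = Mul(Add(Add(214, -35340), 38795), -3578) = Mul(Add(-35126, 38795), -3578) = Mul(3669, -3578) = -13127682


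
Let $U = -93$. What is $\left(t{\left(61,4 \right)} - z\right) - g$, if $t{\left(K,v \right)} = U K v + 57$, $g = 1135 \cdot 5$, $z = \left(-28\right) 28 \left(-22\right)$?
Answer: $-45558$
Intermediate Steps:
$z = 17248$ ($z = \left(-784\right) \left(-22\right) = 17248$)
$g = 5675$
$t{\left(K,v \right)} = 57 - 93 K v$ ($t{\left(K,v \right)} = - 93 K v + 57 = 57 - 93 K v$)
$\left(t{\left(61,4 \right)} - z\right) - g = \left(\left(57 - 5673 \cdot 4\right) - 17248\right) - 5675 = \left(\left(57 - 22692\right) - 17248\right) - 5675 = \left(-22635 - 17248\right) - 5675 = -39883 - 5675 = -45558$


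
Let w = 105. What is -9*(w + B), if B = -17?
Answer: -792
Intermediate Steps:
-9*(w + B) = -9*(105 - 17) = -9*88 = -792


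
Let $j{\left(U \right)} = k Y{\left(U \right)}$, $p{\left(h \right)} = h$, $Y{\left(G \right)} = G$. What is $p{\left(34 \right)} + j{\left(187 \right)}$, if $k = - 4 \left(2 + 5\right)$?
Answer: $-5202$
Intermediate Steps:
$k = -28$ ($k = \left(-4\right) 7 = -28$)
$j{\left(U \right)} = - 28 U$
$p{\left(34 \right)} + j{\left(187 \right)} = 34 - 5236 = -5202$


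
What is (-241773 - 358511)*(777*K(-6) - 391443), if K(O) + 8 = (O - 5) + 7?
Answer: 240574017828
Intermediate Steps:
K(O) = -6 + O (K(O) = -8 + ((O - 5) + 7) = -8 + ((-5 + O) + 7) = -8 + (2 + O) = -6 + O)
(-241773 - 358511)*(777*K(-6) - 391443) = (-241773 - 358511)*(777*(-6 - 6) - 391443) = -600284*(777*(-12) - 391443) = -600284*(-9324 - 391443) = -600284*(-400767) = 240574017828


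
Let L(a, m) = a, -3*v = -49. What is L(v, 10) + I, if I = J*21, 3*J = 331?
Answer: 7000/3 ≈ 2333.3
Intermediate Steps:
J = 331/3 (J = (1/3)*331 = 331/3 ≈ 110.33)
I = 2317 (I = (331/3)*21 = 2317)
v = 49/3 (v = -1/3*(-49) = 49/3 ≈ 16.333)
L(v, 10) + I = 49/3 + 2317 = 7000/3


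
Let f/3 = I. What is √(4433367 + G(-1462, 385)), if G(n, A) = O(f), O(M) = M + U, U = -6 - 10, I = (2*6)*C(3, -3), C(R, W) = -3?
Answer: √4433243 ≈ 2105.5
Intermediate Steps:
I = -36 (I = (2*6)*(-3) = 12*(-3) = -36)
U = -16
f = -108 (f = 3*(-36) = -108)
O(M) = -16 + M (O(M) = M - 16 = -16 + M)
G(n, A) = -124 (G(n, A) = -16 - 108 = -124)
√(4433367 + G(-1462, 385)) = √(4433367 - 124) = √4433243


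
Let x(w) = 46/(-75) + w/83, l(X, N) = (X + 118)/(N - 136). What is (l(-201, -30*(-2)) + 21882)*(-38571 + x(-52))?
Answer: -79866837972239/94620 ≈ -8.4408e+8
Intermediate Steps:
l(X, N) = (118 + X)/(-136 + N)
x(w) = -46/75 + w/83 (x(w) = 46*(-1/75) + w*(1/83) = -46/75 + w/83)
(l(-201, -30*(-2)) + 21882)*(-38571 + x(-52)) = ((118 - 201)/(-136 - 30*(-2)) + 21882)*(-38571 + (-46/75 + (1/83)*(-52))) = (-83/(-136 + 60) + 21882)*(-38571 + (-46/75 - 52/83)) = (-83/(-76) + 21882)*(-38571 - 7718/6225) = (-1/76*(-83) + 21882)*(-240112193/6225) = (83/76 + 21882)*(-240112193/6225) = (1663115/76)*(-240112193/6225) = -79866837972239/94620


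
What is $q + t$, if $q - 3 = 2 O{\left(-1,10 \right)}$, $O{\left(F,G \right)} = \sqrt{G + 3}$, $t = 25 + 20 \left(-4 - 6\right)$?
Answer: $-172 + 2 \sqrt{13} \approx -164.79$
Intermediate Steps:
$t = -175$ ($t = 25 + 20 \left(-10\right) = 25 - 200 = -175$)
$O{\left(F,G \right)} = \sqrt{3 + G}$
$q = 3 + 2 \sqrt{13}$ ($q = 3 + 2 \sqrt{3 + 10} = 3 + 2 \sqrt{13} \approx 10.211$)
$q + t = \left(3 + 2 \sqrt{13}\right) - 175 = -172 + 2 \sqrt{13}$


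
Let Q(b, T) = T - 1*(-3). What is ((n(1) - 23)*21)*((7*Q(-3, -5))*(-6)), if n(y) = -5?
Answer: -49392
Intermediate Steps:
Q(b, T) = 3 + T (Q(b, T) = T + 3 = 3 + T)
((n(1) - 23)*21)*((7*Q(-3, -5))*(-6)) = ((-5 - 23)*21)*((7*(3 - 5))*(-6)) = (-28*21)*((7*(-2))*(-6)) = -(-8232)*(-6) = -588*84 = -49392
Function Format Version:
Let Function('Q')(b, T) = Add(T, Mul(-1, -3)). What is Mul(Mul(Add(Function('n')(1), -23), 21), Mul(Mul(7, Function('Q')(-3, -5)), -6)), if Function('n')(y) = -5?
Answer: -49392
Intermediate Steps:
Function('Q')(b, T) = Add(3, T) (Function('Q')(b, T) = Add(T, 3) = Add(3, T))
Mul(Mul(Add(Function('n')(1), -23), 21), Mul(Mul(7, Function('Q')(-3, -5)), -6)) = Mul(Mul(Add(-5, -23), 21), Mul(Mul(7, Add(3, -5)), -6)) = Mul(Mul(-28, 21), Mul(Mul(7, -2), -6)) = Mul(-588, Mul(-14, -6)) = Mul(-588, 84) = -49392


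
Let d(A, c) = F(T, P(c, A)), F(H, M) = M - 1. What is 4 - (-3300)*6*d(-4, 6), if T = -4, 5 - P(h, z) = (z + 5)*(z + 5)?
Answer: 59404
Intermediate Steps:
P(h, z) = 5 - (5 + z)² (P(h, z) = 5 - (z + 5)*(z + 5) = 5 - (5 + z)*(5 + z) = 5 - (5 + z)²)
F(H, M) = -1 + M
d(A, c) = 4 - (5 + A)² (d(A, c) = -1 + (5 - (5 + A)²) = 4 - (5 + A)²)
4 - (-3300)*6*d(-4, 6) = 4 - (-3300)*6*(4 - (5 - 4)²) = 4 - (-3300)*6*(4 - 1*1²) = 4 - (-3300)*6*(4 - 1*1) = 4 - (-3300)*6*(4 - 1) = 4 - (-3300)*6*3 = 4 - (-3300)*18 = 4 - 132*(-450) = 4 + 59400 = 59404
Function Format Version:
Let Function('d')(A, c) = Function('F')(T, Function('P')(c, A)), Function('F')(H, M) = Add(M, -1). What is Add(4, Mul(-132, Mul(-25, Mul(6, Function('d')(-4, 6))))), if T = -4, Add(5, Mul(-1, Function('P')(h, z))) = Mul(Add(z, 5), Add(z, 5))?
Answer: 59404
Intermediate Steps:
Function('P')(h, z) = Add(5, Mul(-1, Pow(Add(5, z), 2))) (Function('P')(h, z) = Add(5, Mul(-1, Mul(Add(z, 5), Add(z, 5)))) = Add(5, Mul(-1, Mul(Add(5, z), Add(5, z)))) = Add(5, Mul(-1, Pow(Add(5, z), 2))))
Function('F')(H, M) = Add(-1, M)
Function('d')(A, c) = Add(4, Mul(-1, Pow(Add(5, A), 2))) (Function('d')(A, c) = Add(-1, Add(5, Mul(-1, Pow(Add(5, A), 2)))) = Add(4, Mul(-1, Pow(Add(5, A), 2))))
Add(4, Mul(-132, Mul(-25, Mul(6, Function('d')(-4, 6))))) = Add(4, Mul(-132, Mul(-25, Mul(6, Add(4, Mul(-1, Pow(Add(5, -4), 2))))))) = Add(4, Mul(-132, Mul(-25, Mul(6, Add(4, Mul(-1, Pow(1, 2))))))) = Add(4, Mul(-132, Mul(-25, Mul(6, Add(4, Mul(-1, 1)))))) = Add(4, Mul(-132, Mul(-25, Mul(6, Add(4, -1))))) = Add(4, Mul(-132, Mul(-25, Mul(6, 3)))) = Add(4, Mul(-132, Mul(-25, 18))) = Add(4, Mul(-132, -450)) = Add(4, 59400) = 59404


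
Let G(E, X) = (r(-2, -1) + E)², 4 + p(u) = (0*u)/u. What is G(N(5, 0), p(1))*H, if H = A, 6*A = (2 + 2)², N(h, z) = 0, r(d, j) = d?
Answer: 32/3 ≈ 10.667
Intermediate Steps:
p(u) = -4 (p(u) = -4 + (0*u)/u = -4 + 0/u = -4 + 0 = -4)
G(E, X) = (-2 + E)²
A = 8/3 (A = (2 + 2)²/6 = (⅙)*4² = (⅙)*16 = 8/3 ≈ 2.6667)
H = 8/3 ≈ 2.6667
G(N(5, 0), p(1))*H = (-2 + 0)²*(8/3) = (-2)²*(8/3) = 4*(8/3) = 32/3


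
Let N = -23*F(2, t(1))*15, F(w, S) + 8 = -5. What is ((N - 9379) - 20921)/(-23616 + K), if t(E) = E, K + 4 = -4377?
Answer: 25815/27997 ≈ 0.92206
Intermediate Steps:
K = -4381 (K = -4 - 4377 = -4381)
F(w, S) = -13 (F(w, S) = -8 - 5 = -13)
N = 4485 (N = -23*(-13)*15 = 299*15 = 4485)
((N - 9379) - 20921)/(-23616 + K) = ((4485 - 9379) - 20921)/(-23616 - 4381) = (-4894 - 20921)/(-27997) = -25815*(-1/27997) = 25815/27997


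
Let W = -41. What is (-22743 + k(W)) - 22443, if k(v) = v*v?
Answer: -43505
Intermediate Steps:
k(v) = v²
(-22743 + k(W)) - 22443 = (-22743 + (-41)²) - 22443 = (-22743 + 1681) - 22443 = -21062 - 22443 = -43505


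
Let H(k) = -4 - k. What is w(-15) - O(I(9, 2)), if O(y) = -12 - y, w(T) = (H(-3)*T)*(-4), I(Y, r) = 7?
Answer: -41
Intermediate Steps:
w(T) = 4*T (w(T) = ((-4 - 1*(-3))*T)*(-4) = ((-4 + 3)*T)*(-4) = -T*(-4) = 4*T)
w(-15) - O(I(9, 2)) = 4*(-15) - (-12 - 1*7) = -60 - (-12 - 7) = -60 - 1*(-19) = -60 + 19 = -41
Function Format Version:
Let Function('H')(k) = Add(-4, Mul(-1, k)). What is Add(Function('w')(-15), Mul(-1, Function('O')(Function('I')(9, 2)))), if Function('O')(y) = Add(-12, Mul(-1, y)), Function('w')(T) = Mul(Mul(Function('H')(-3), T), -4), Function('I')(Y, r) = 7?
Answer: -41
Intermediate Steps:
Function('w')(T) = Mul(4, T) (Function('w')(T) = Mul(Mul(Add(-4, Mul(-1, -3)), T), -4) = Mul(Mul(Add(-4, 3), T), -4) = Mul(Mul(-1, T), -4) = Mul(4, T))
Add(Function('w')(-15), Mul(-1, Function('O')(Function('I')(9, 2)))) = Add(Mul(4, -15), Mul(-1, Add(-12, Mul(-1, 7)))) = Add(-60, Mul(-1, Add(-12, -7))) = Add(-60, Mul(-1, -19)) = Add(-60, 19) = -41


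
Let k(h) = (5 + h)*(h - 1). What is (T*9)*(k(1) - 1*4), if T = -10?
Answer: 360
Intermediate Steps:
k(h) = (-1 + h)*(5 + h) (k(h) = (5 + h)*(-1 + h) = (-1 + h)*(5 + h))
(T*9)*(k(1) - 1*4) = (-10*9)*((-5 + 1² + 4*1) - 1*4) = -90*((-5 + 1 + 4) - 4) = -90*(0 - 4) = -90*(-4) = 360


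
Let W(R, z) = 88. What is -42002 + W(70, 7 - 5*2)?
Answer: -41914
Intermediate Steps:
-42002 + W(70, 7 - 5*2) = -42002 + 88 = -41914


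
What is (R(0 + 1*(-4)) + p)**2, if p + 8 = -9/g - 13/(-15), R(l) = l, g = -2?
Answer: 39601/900 ≈ 44.001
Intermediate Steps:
p = -79/30 (p = -8 + (-9/(-2) - 13/(-15)) = -8 + (-9*(-1/2) - 13*(-1/15)) = -8 + (9/2 + 13/15) = -8 + 161/30 = -79/30 ≈ -2.6333)
(R(0 + 1*(-4)) + p)**2 = ((0 + 1*(-4)) - 79/30)**2 = ((0 - 4) - 79/30)**2 = (-4 - 79/30)**2 = (-199/30)**2 = 39601/900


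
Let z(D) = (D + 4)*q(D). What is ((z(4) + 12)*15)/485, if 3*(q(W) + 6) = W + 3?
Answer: -52/97 ≈ -0.53608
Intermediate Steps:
q(W) = -5 + W/3 (q(W) = -6 + (W + 3)/3 = -6 + (3 + W)/3 = -6 + (1 + W/3) = -5 + W/3)
z(D) = (-5 + D/3)*(4 + D) (z(D) = (D + 4)*(-5 + D/3) = (4 + D)*(-5 + D/3) = (-5 + D/3)*(4 + D))
((z(4) + 12)*15)/485 = (((-15 + 4)*(4 + 4)/3 + 12)*15)/485 = (((1/3)*(-11)*8 + 12)*15)*(1/485) = ((-88/3 + 12)*15)*(1/485) = -52/3*15*(1/485) = -260*1/485 = -52/97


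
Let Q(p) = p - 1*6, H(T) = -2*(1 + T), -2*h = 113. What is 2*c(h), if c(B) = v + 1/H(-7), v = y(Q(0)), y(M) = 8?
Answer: 97/6 ≈ 16.167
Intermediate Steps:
h = -113/2 (h = -1/2*113 = -113/2 ≈ -56.500)
H(T) = -2 - 2*T
Q(p) = -6 + p (Q(p) = p - 6 = -6 + p)
v = 8
c(B) = 97/12 (c(B) = 8 + 1/(-2 - 2*(-7)) = 8 + 1/(-2 + 14) = 8 + 1/12 = 97/12)
2*c(h) = 2*(97/12) = 97/6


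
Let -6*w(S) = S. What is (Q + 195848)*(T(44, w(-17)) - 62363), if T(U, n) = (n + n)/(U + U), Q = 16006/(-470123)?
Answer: -252644466863518645/20685412 ≈ -1.2214e+10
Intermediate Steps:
w(S) = -S/6
Q = -16006/470123 (Q = 16006*(-1/470123) = -16006/470123 ≈ -0.034046)
T(U, n) = n/U (T(U, n) = (2*n)/((2*U)) = (2*n)*(1/(2*U)) = n/U)
(Q + 195848)*(T(44, w(-17)) - 62363) = (-16006/470123 + 195848)*(-⅙*(-17)/44 - 62363) = 92072633298*((17/6)*(1/44) - 62363)/470123 = 92072633298*(17/264 - 62363)/470123 = (92072633298/470123)*(-16463815/264) = -252644466863518645/20685412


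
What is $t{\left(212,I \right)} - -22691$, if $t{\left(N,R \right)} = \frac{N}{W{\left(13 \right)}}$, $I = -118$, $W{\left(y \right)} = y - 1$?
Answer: $\frac{68126}{3} \approx 22709.0$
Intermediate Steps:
$W{\left(y \right)} = -1 + y$
$t{\left(N,R \right)} = \frac{N}{12}$ ($t{\left(N,R \right)} = \frac{N}{-1 + 13} = \frac{N}{12}$)
$t{\left(212,I \right)} - -22691 = \frac{1}{12} \cdot 212 - -22691 = \frac{53}{3} + 22691 = \frac{68126}{3}$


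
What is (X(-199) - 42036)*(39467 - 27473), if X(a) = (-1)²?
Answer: -504167790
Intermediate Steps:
X(a) = 1
(X(-199) - 42036)*(39467 - 27473) = (1 - 42036)*(39467 - 27473) = -42035*11994 = -504167790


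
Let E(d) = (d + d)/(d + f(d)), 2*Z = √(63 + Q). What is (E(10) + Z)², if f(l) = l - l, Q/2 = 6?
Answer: 91/4 + 10*√3 ≈ 40.070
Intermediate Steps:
Q = 12 (Q = 2*6 = 12)
f(l) = 0
Z = 5*√3/2 (Z = √(63 + 12)/2 = √75/2 = (5*√3)/2 = 5*√3/2 ≈ 4.3301)
E(d) = 2 (E(d) = (d + d)/(d + 0) = (2*d)/d = 2)
(E(10) + Z)² = (2 + 5*√3/2)²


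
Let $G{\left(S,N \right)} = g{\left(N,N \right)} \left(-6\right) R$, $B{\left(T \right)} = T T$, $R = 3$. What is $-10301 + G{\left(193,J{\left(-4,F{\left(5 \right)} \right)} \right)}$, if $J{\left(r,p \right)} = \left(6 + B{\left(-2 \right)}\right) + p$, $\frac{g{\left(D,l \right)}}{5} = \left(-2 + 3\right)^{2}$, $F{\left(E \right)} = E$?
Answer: $-10391$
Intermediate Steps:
$g{\left(D,l \right)} = 5$ ($g{\left(D,l \right)} = 5 \left(-2 + 3\right)^{2} = 5 \cdot 1^{2} = 5 \cdot 1 = 5$)
$B{\left(T \right)} = T^{2}$
$J{\left(r,p \right)} = 10 + p$ ($J{\left(r,p \right)} = \left(6 + \left(-2\right)^{2}\right) + p = \left(6 + 4\right) + p = 10 + p$)
$G{\left(S,N \right)} = -90$ ($G{\left(S,N \right)} = 5 \left(-6\right) 3 = \left(-30\right) 3 = -90$)
$-10301 + G{\left(193,J{\left(-4,F{\left(5 \right)} \right)} \right)} = -10301 - 90 = -10391$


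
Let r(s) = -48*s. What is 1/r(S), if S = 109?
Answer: -1/5232 ≈ -0.00019113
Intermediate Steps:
1/r(S) = 1/(-48*109) = 1/(-5232) = -1/5232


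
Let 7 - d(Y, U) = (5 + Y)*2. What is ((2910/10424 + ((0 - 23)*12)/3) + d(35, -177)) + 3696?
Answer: 18405027/5212 ≈ 3531.3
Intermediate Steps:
d(Y, U) = -3 - 2*Y (d(Y, U) = 7 - (5 + Y)*2 = 7 - (10 + 2*Y) = 7 + (-10 - 2*Y) = -3 - 2*Y)
((2910/10424 + ((0 - 23)*12)/3) + d(35, -177)) + 3696 = ((2910/10424 + ((0 - 23)*12)/3) + (-3 - 2*35)) + 3696 = ((2910*(1/10424) - 23*12*(⅓)) + (-3 - 70)) + 3696 = ((1455/5212 - 276*⅓) - 73) + 3696 = ((1455/5212 - 92) - 73) + 3696 = (-478049/5212 - 73) + 3696 = -858525/5212 + 3696 = 18405027/5212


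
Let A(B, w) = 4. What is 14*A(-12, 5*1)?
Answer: 56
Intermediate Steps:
14*A(-12, 5*1) = 14*4 = 56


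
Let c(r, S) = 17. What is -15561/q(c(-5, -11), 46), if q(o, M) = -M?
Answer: 15561/46 ≈ 338.28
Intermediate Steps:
-15561/q(c(-5, -11), 46) = -15561/((-1*46)) = -15561/(-46) = -15561*(-1/46) = 15561/46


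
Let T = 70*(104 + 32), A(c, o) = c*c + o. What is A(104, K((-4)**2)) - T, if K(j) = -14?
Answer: 1282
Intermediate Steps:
A(c, o) = o + c**2 (A(c, o) = c**2 + o = o + c**2)
T = 9520 (T = 70*136 = 9520)
A(104, K((-4)**2)) - T = (-14 + 104**2) - 1*9520 = (-14 + 10816) - 9520 = 10802 - 9520 = 1282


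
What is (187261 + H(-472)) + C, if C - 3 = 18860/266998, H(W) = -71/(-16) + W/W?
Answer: 400004673069/2135984 ≈ 1.8727e+5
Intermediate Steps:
H(W) = 87/16 (H(W) = -71*(-1/16) + 1 = 71/16 + 1 = 87/16)
C = 409927/133499 (C = 3 + 18860/266998 = 3 + 18860*(1/266998) = 3 + 9430/133499 = 409927/133499 ≈ 3.0706)
(187261 + H(-472)) + C = (187261 + 87/16) + 409927/133499 = 2996263/16 + 409927/133499 = 400004673069/2135984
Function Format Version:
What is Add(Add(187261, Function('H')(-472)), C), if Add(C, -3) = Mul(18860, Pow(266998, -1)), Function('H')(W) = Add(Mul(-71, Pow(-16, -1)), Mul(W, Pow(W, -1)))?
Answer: Rational(400004673069, 2135984) ≈ 1.8727e+5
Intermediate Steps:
Function('H')(W) = Rational(87, 16) (Function('H')(W) = Add(Mul(-71, Rational(-1, 16)), 1) = Add(Rational(71, 16), 1) = Rational(87, 16))
C = Rational(409927, 133499) (C = Add(3, Mul(18860, Pow(266998, -1))) = Add(3, Mul(18860, Rational(1, 266998))) = Add(3, Rational(9430, 133499)) = Rational(409927, 133499) ≈ 3.0706)
Add(Add(187261, Function('H')(-472)), C) = Add(Add(187261, Rational(87, 16)), Rational(409927, 133499)) = Add(Rational(2996263, 16), Rational(409927, 133499)) = Rational(400004673069, 2135984)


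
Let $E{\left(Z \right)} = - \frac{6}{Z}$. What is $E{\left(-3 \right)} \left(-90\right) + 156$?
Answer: $-24$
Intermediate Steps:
$E{\left(-3 \right)} \left(-90\right) + 156 = - \frac{6}{-3} \left(-90\right) + 156 = \left(-6\right) \left(- \frac{1}{3}\right) \left(-90\right) + 156 = 2 \left(-90\right) + 156 = -180 + 156 = -24$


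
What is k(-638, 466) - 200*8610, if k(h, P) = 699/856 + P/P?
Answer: -1474030445/856 ≈ -1.7220e+6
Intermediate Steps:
k(h, P) = 1555/856 (k(h, P) = 699*(1/856) + 1 = 699/856 + 1 = 1555/856)
k(-638, 466) - 200*8610 = 1555/856 - 200*8610 = 1555/856 - 1*1722000 = 1555/856 - 1722000 = -1474030445/856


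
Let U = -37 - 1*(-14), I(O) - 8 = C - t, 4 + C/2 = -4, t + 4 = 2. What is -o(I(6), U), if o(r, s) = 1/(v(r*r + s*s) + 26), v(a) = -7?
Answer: -1/19 ≈ -0.052632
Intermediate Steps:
t = -2 (t = -4 + 2 = -2)
C = -16 (C = -8 + 2*(-4) = -8 - 8 = -16)
I(O) = -6 (I(O) = 8 + (-16 - 1*(-2)) = 8 + (-16 + 2) = 8 - 14 = -6)
U = -23 (U = -37 + 14 = -23)
o(r, s) = 1/19 (o(r, s) = 1/(-7 + 26) = 1/19)
-o(I(6), U) = -1*1/19 = -1/19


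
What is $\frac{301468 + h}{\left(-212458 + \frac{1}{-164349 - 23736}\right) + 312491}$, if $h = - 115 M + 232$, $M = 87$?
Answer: $\frac{54863454075}{18814706804} \approx 2.916$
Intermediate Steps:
$h = -9773$ ($h = \left(-115\right) 87 + 232 = -10005 + 232 = -9773$)
$\frac{301468 + h}{\left(-212458 + \frac{1}{-164349 - 23736}\right) + 312491} = \frac{301468 - 9773}{\left(-212458 + \frac{1}{-164349 - 23736}\right) + 312491} = \frac{291695}{\left(-212458 + \frac{1}{-164349 - 23736}\right) + 312491} = \frac{291695}{\left(-212458 + \frac{1}{-188085}\right) + 312491} = \frac{291695}{\left(-212458 - \frac{1}{188085}\right) + 312491} = \frac{291695}{- \frac{39960162931}{188085} + 312491} = \frac{291695}{\frac{18814706804}{188085}} = 291695 \cdot \frac{188085}{18814706804} = \frac{54863454075}{18814706804}$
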